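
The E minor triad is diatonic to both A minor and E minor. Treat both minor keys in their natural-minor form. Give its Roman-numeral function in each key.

The scale of A minor (natural minor) is A B C D E F G; E is degree 5, and the triad built there (E-G-B) is minor, so it is v.
The scale of E minor (natural minor) is E F# G A B C D; E is degree 1, and the triad built there (E-G-B) is minor, so it is i.

v in A minor; i in E minor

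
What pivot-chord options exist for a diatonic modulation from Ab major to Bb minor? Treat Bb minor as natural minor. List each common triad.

Ab, Bbm, Db, Fm

Triads in Ab major: Ab (I), Bbm (ii), Cm (iii), Db (IV), Eb (V), Fm (vi), Gdim (vii°).
Triads in Bb minor (natural minor): Bbm (i), Cdim (ii°), Db (III), Ebm (iv), Fm (v), Gb (VI), Ab (VII).
Shared triads with their functions: Ab (I in Ab major, VII in Bb minor); Bbm (ii in Ab major, i in Bb minor); Db (IV in Ab major, III in Bb minor); Fm (vi in Ab major, v in Bb minor).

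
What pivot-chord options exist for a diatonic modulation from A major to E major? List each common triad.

A, C#m, E, F#m

Triads in A major: A (I), Bm (ii), C#m (iii), D (IV), E (V), F#m (vi), G#dim (vii°).
Triads in E major: E (I), F#m (ii), G#m (iii), A (IV), B (V), C#m (vi), D#dim (vii°).
Shared triads with their functions: A (I in A major, IV in E major); C#m (iii in A major, vi in E major); E (V in A major, I in E major); F#m (vi in A major, ii in E major).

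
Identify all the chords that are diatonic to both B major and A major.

C#m, E

Triads in B major: B (I), C#m (ii), D#m (iii), E (IV), F# (V), G#m (vi), A#dim (vii°).
Triads in A major: A (I), Bm (ii), C#m (iii), D (IV), E (V), F#m (vi), G#dim (vii°).
Shared triads with their functions: C#m (ii in B major, iii in A major); E (IV in B major, V in A major).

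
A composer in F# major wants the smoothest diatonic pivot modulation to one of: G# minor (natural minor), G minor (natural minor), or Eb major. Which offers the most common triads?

Triads of F# major: F# (I), G#m (ii), A#m (iii), B (IV), C# (V), D#m (vi), E#dim (vii°).
G# minor (natural minor) shares 4: F#, G#m, B, D#m.
G minor (natural minor) shares 0: none.
Eb major shares 0: none.
The most common triads (4) are shared with G# minor.

G# minor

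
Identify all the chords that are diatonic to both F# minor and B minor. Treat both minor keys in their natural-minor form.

F#m, A, Bm, D

Triads in F# minor (natural minor): F#m (i), G#dim (ii°), A (III), Bm (iv), C#m (v), D (VI), E (VII).
Triads in B minor (natural minor): Bm (i), C#dim (ii°), D (III), Em (iv), F#m (v), G (VI), A (VII).
Shared triads with their functions: F#m (i in F# minor, v in B minor); A (III in F# minor, VII in B minor); Bm (iv in F# minor, i in B minor); D (VI in F# minor, III in B minor).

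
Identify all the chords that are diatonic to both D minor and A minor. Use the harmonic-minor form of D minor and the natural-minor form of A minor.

Triads in D minor (harmonic minor): Dm (i), Edim (ii°), Faug (III+), Gm (iv), A (V), B♭ (VI), C♯dim (vii°).
Triads in A minor (natural minor): Am (i), Bdim (ii°), C (III), Dm (iv), Em (v), F (VI), G (VII).
Shared triads with their functions: Dm (i in D minor, iv in A minor).

Dm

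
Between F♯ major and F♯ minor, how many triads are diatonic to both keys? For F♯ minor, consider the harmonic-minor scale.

Diatonic triads of F♯ major: F♯ major (I), G♯ minor (ii), A♯ minor (iii), B major (IV), C♯ major (V), D♯ minor (vi), E♯ diminished (vii°).
Diatonic triads of F♯ minor (harmonic minor): F♯ minor (i), G♯ diminished (ii°), A augmented (III+), B minor (iv), C♯ major (V), D major (VI), E♯ diminished (vii°).
Matching root and quality in both lists: C♯ major, E♯ diminished.
That gives 2 common triads.

2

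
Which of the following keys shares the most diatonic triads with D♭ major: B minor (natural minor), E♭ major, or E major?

E♭ major

Triads of D♭ major: D♭ (I), E♭m (ii), Fm (iii), G♭ (IV), A♭ (V), B♭m (vi), Cdim (vii°).
B minor (natural minor) shares 0: none.
E♭ major shares 2: Fm, A♭.
E major shares 0: none.
The most common triads (2) are shared with E♭ major.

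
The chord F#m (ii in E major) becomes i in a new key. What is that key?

The numeral i denotes a minor triad on scale degree 1. With F# on degree 1, the tonic of the new key is F#.
Degree 1 carries a minor triad in minor keys, so the destination is F# minor.
Check: the diatonic triads of F# minor (natural minor) are F#m (i), G#dim (ii°), A (III), Bm (iv), C#m (v), D (VI), E (VII) — F#m is indeed i.

F# minor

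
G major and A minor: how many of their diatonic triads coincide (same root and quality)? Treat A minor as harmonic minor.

1

Diatonic triads of G major: G (I), Am (ii), Bm (iii), C (IV), D (V), Em (vi), F#dim (vii°).
Diatonic triads of A minor (harmonic minor): Am (i), Bdim (ii°), Caug (III+), Dm (iv), E (V), F (VI), G#dim (vii°).
Matching root and quality in both lists: Am.
That gives 1 common triad.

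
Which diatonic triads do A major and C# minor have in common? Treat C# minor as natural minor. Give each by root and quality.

A, C#m, E, F#m

Triads in A major: A major (I), B minor (ii), C# minor (iii), D major (IV), E major (V), F# minor (vi), G# diminished (vii°).
Triads in C# minor (natural minor): C# minor (i), D# diminished (ii°), E major (III), F# minor (iv), G# minor (v), A major (VI), B major (VII).
Shared triads with their functions: A major (I in A major, VI in C# minor); C# minor (iii in A major, i in C# minor); E major (V in A major, III in C# minor); F# minor (vi in A major, iv in C# minor).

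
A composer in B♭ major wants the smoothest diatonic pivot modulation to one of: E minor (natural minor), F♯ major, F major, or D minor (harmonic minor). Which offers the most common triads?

Triads of B♭ major: B♭ (I), Cm (ii), Dm (iii), E♭ (IV), F (V), Gm (vi), Adim (vii°).
E minor (natural minor) shares 0: none.
F♯ major shares 0: none.
F major shares 4: B♭, Dm, F, Gm.
D minor (harmonic minor) shares 3: B♭, Dm, Gm.
The most common triads (4) are shared with F major.

F major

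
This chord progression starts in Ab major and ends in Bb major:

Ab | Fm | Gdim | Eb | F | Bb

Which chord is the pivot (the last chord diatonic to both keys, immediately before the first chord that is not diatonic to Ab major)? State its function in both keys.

Eb — V in Ab major, IV in Bb major

Chords diatonic to Ab major: Ab, Bbm, Cm, Db, Eb, Fm, Gdim.
Reading the progression, the first chord not in that set is F, so the modulation leaves Ab major there.
The chord immediately before F is Eb, which is diatonic to both keys: V in Ab major and IV in Bb major.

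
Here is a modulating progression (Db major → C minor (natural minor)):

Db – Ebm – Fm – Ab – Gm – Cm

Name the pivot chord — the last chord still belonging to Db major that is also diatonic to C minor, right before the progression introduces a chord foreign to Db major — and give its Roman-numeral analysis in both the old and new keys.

Chords diatonic to Db major: Db, Ebm, Fm, Gb, Ab, Bbm, Cdim.
Reading the progression, the first chord not in that set is Gm, so the modulation leaves Db major there.
The chord immediately before Gm is Ab, which is diatonic to both keys: V in Db major and VI in C minor.

Ab — V in Db major, VI in C minor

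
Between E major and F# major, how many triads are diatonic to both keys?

Diatonic triads of E major: E (I), F#m (ii), G#m (iii), A (IV), B (V), C#m (vi), D#dim (vii°).
Diatonic triads of F# major: F# (I), G#m (ii), A#m (iii), B (IV), C# (V), D#m (vi), E#dim (vii°).
Matching root and quality in both lists: G#m, B.
That gives 2 common triads.

2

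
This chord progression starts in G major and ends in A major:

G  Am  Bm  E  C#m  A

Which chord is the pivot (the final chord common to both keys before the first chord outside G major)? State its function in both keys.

Chords diatonic to G major: G, Am, Bm, C, D, Em, F#dim.
Reading the progression, the first chord not in that set is E, so the modulation leaves G major there.
The chord immediately before E is Bm, which is diatonic to both keys: iii in G major and ii in A major.

Bm — iii in G major, ii in A major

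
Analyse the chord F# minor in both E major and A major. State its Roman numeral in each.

The scale of E major is E F# G# A B C# D#; F# is degree 2, and the triad built there (F#-A-C#) is minor, so it is ii.
The scale of A major is A B C# D E F# G#; F# is degree 6, and the triad built there (F#-A-C#) is minor, so it is vi.

ii in E major; vi in A major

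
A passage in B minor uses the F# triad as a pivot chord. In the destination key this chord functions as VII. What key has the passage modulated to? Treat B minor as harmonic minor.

G# minor

The numeral VII denotes a major triad on scale degree 7. With F# on degree 7, the tonic of the new key is G#.
Degree 7 carries a major triad in natural-minor keys, so the destination is G# minor.
Check: the diatonic triads of G# minor (natural minor) are G#m (i), A#dim (ii°), B (III), C#m (iv), D#m (v), E (VI), F# (VII) — F# is indeed VII.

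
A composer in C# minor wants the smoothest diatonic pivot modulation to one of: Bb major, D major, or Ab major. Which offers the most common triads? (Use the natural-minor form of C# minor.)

D major

Triads of C# minor (natural minor): C# minor (i), D# diminished (ii°), E major (III), F# minor (iv), G# minor (v), A major (VI), B major (VII).
Bb major shares 0: none.
D major shares 2: F#m, A.
Ab major shares 0: none.
The most common triads (2) are shared with D major.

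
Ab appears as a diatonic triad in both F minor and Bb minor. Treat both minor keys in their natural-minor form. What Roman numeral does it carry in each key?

III in F minor; VII in Bb minor

The scale of F minor (natural minor) is F G Ab Bb C Db Eb; Ab is degree 3, and the triad built there (Ab-C-Eb) is major, so it is III.
The scale of Bb minor (natural minor) is Bb C Db Eb F Gb Ab; Ab is degree 7, and the triad built there (Ab-C-Eb) is major, so it is VII.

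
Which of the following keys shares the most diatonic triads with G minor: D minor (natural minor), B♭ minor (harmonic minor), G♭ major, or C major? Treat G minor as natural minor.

D minor

Triads of G minor (natural minor): Gm (i), Adim (ii°), B♭ (III), Cm (iv), Dm (v), E♭ (VI), F (VII).
D minor (natural minor) shares 4: Gm, B♭, Dm, F.
B♭ minor (harmonic minor) shares 2: Adim, F.
G♭ major shares 0: none.
C major shares 2: Dm, F.
The most common triads (4) are shared with D minor.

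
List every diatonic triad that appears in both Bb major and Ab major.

Triads in Bb major: Bb (I), Cm (ii), Dm (iii), Eb (IV), F (V), Gm (vi), Adim (vii°).
Triads in Ab major: Ab (I), Bbm (ii), Cm (iii), Db (IV), Eb (V), Fm (vi), Gdim (vii°).
Shared triads with their functions: Cm (ii in Bb major, iii in Ab major); Eb (IV in Bb major, V in Ab major).

Cm, Eb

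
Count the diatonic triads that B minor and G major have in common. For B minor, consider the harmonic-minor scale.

3

Diatonic triads of B minor (harmonic minor): Bm (i), C#dim (ii°), Daug (III+), Em (iv), F# (V), G (VI), A#dim (vii°).
Diatonic triads of G major: G (I), Am (ii), Bm (iii), C (IV), D (V), Em (vi), F#dim (vii°).
Matching root and quality in both lists: Bm, Em, G.
That gives 3 common triads.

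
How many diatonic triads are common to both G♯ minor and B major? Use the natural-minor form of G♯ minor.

Diatonic triads of G♯ minor (natural minor): G♯m (i), A♯dim (ii°), B (III), C♯m (iv), D♯m (v), E (VI), F♯ (VII).
Diatonic triads of B major: B (I), C♯m (ii), D♯m (iii), E (IV), F♯ (V), G♯m (vi), A♯dim (vii°).
Matching root and quality in both lists: G♯m, A♯dim, B, C♯m, D♯m, E, F♯.
That gives 7 common triads.

7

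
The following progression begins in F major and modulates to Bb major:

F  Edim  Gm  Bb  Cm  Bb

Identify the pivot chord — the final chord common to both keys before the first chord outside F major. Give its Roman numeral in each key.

Bb — IV in F major, I in Bb major

Chords diatonic to F major: F, Gm, Am, Bb, C, Dm, Edim.
Reading the progression, the first chord not in that set is Cm, so the modulation leaves F major there.
The chord immediately before Cm is Bb, which is diatonic to both keys: IV in F major and I in Bb major.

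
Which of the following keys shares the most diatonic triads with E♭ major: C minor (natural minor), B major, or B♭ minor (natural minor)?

C minor

Triads of E♭ major: E♭ major (I), F minor (ii), G minor (iii), A♭ major (IV), B♭ major (V), C minor (vi), D diminished (vii°).
C minor (natural minor) shares 7: E♭, Fm, Gm, A♭, B♭, Cm, Ddim.
B major shares 0: none.
B♭ minor (natural minor) shares 2: Fm, A♭.
The most common triads (7) are shared with C minor.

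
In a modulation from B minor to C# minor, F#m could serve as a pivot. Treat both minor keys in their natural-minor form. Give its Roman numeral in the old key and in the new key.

v in B minor; iv in C# minor

The scale of B minor (natural minor) is B C# D E F# G A; F# is degree 5, and the triad built there (F#-A-C#) is minor, so it is v.
The scale of C# minor (natural minor) is C# D# E F# G# A B; F# is degree 4, and the triad built there (F#-A-C#) is minor, so it is iv.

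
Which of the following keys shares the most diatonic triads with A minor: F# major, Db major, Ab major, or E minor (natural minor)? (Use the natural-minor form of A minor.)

Triads of A minor (natural minor): Am (i), Bdim (ii°), C (III), Dm (iv), Em (v), F (VI), G (VII).
F# major shares 0: none.
Db major shares 0: none.
Ab major shares 0: none.
E minor (natural minor) shares 4: Am, C, Em, G.
The most common triads (4) are shared with E minor.

E minor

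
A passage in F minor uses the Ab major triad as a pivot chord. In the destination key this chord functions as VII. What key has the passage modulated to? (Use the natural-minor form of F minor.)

The numeral VII denotes a major triad on scale degree 7. With Ab on degree 7, the tonic of the new key is Bb.
Degree 7 carries a major triad in natural-minor keys, so the destination is Bb minor.
Check: the diatonic triads of Bb minor (natural minor) are Bbm (i), Cdim (ii°), Db (III), Ebm (iv), Fm (v), Gb (VI), Ab (VII) — Ab major is indeed VII.

Bb minor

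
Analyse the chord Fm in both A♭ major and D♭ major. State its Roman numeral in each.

vi in A♭ major; iii in D♭ major

The scale of A♭ major is A♭ B♭ C D♭ E♭ F G; F is degree 6, and the triad built there (F-A♭-C) is minor, so it is vi.
The scale of D♭ major is D♭ E♭ F G♭ A♭ B♭ C; F is degree 3, and the triad built there (F-A♭-C) is minor, so it is iii.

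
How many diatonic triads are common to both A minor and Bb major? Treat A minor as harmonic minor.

Diatonic triads of A minor (harmonic minor): A minor (i), B diminished (ii°), C augmented (III+), D minor (iv), E major (V), F major (VI), G# diminished (vii°).
Diatonic triads of Bb major: Bb major (I), C minor (ii), D minor (iii), Eb major (IV), F major (V), G minor (vi), A diminished (vii°).
Matching root and quality in both lists: D minor, F major.
That gives 2 common triads.

2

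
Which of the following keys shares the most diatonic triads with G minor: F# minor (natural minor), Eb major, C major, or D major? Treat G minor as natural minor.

Triads of G minor (natural minor): Gm (i), Adim (ii°), Bb (III), Cm (iv), Dm (v), Eb (VI), F (VII).
F# minor (natural minor) shares 0: none.
Eb major shares 4: Gm, Bb, Cm, Eb.
C major shares 2: Dm, F.
D major shares 0: none.
The most common triads (4) are shared with Eb major.

Eb major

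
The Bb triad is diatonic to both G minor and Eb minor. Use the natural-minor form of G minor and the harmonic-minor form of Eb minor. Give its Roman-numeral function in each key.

III in G minor; V in Eb minor

The scale of G minor (natural minor) is G A Bb C D Eb F; Bb is degree 3, and the triad built there (Bb-D-F) is major, so it is III.
The scale of Eb minor (harmonic minor) is Eb F Gb Ab Bb Cb D; Bb is degree 5, and the triad built there (Bb-D-F) is major, so it is V.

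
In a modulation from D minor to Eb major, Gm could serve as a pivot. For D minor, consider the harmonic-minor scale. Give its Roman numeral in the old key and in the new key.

The scale of D minor (harmonic minor) is D E F G A Bb C#; G is degree 4, and the triad built there (G-Bb-D) is minor, so it is iv.
The scale of Eb major is Eb F G Ab Bb C D; G is degree 3, and the triad built there (G-Bb-D) is minor, so it is iii.

iv in D minor; iii in Eb major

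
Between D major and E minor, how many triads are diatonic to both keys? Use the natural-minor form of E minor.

4

Diatonic triads of D major: D (I), Em (ii), F#m (iii), G (IV), A (V), Bm (vi), C#dim (vii°).
Diatonic triads of E minor (natural minor): Em (i), F#dim (ii°), G (III), Am (iv), Bm (v), C (VI), D (VII).
Matching root and quality in both lists: D, Em, G, Bm.
That gives 4 common triads.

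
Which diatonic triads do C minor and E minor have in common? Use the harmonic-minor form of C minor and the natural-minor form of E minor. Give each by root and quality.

G

Triads in C minor (harmonic minor): C minor (i), D diminished (ii°), Eb augmented (III+), F minor (iv), G major (V), Ab major (VI), B diminished (vii°).
Triads in E minor (natural minor): E minor (i), F# diminished (ii°), G major (III), A minor (iv), B minor (v), C major (VI), D major (VII).
Shared triads with their functions: G major (V in C minor, III in E minor).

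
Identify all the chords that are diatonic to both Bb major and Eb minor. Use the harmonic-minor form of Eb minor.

Bb

Triads in Bb major: Bb (I), Cm (ii), Dm (iii), Eb (IV), F (V), Gm (vi), Adim (vii°).
Triads in Eb minor (harmonic minor): Ebm (i), Fdim (ii°), Gbaug (III+), Abm (iv), Bb (V), Cb (VI), Ddim (vii°).
Shared triads with their functions: Bb (I in Bb major, V in Eb minor).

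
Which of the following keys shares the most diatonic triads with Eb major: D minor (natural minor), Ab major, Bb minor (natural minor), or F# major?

Ab major

Triads of Eb major: Eb (I), Fm (ii), Gm (iii), Ab (IV), Bb (V), Cm (vi), Ddim (vii°).
D minor (natural minor) shares 2: Gm, Bb.
Ab major shares 4: Eb, Fm, Ab, Cm.
Bb minor (natural minor) shares 2: Fm, Ab.
F# major shares 0: none.
The most common triads (4) are shared with Ab major.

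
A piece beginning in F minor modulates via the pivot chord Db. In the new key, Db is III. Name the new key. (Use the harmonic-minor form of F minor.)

The numeral III denotes a major triad on scale degree 3. With Db on degree 3, the tonic of the new key is Bb.
Degree 3 carries a major triad in natural-minor keys, so the destination is Bb minor.
Check: the diatonic triads of Bb minor (natural minor) are Bbm (i), Cdim (ii°), Db (III), Ebm (iv), Fm (v), Gb (VI), Ab (VII) — Db is indeed III.

Bb minor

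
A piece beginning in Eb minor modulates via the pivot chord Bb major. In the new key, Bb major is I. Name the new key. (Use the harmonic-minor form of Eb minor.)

Bb major

The numeral I denotes a major triad on scale degree 1. With Bb on degree 1, the tonic of the new key is Bb.
Degree 1 carries a major triad in major keys, so the destination is Bb major.
Check: the diatonic triads of Bb major are Bb (I), Cm (ii), Dm (iii), Eb (IV), F (V), Gm (vi), Adim (vii°) — Bb major is indeed I.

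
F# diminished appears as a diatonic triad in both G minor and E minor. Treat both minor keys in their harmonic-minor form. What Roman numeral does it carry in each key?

The scale of G minor (harmonic minor) is G A Bb C D Eb F#; F# is degree 7, and the triad built there (F#-A-C) is diminished, so it is vii°.
The scale of E minor (harmonic minor) is E F# G A B C D#; F# is degree 2, and the triad built there (F#-A-C) is diminished, so it is ii°.

vii° in G minor; ii° in E minor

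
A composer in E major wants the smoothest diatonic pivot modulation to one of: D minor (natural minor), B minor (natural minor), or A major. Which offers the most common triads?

A major

Triads of E major: E (I), F#m (ii), G#m (iii), A (IV), B (V), C#m (vi), D#dim (vii°).
D minor (natural minor) shares 0: none.
B minor (natural minor) shares 2: F#m, A.
A major shares 4: E, F#m, A, C#m.
The most common triads (4) are shared with A major.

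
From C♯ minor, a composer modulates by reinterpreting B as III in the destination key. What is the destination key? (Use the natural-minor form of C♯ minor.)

G♯ minor

The numeral III denotes a major triad on scale degree 3. With B on degree 3, the tonic of the new key is G♯.
Degree 3 carries a major triad in natural-minor keys, so the destination is G♯ minor.
Check: the diatonic triads of G♯ minor (natural minor) are G♯m (i), A♯dim (ii°), B (III), C♯m (iv), D♯m (v), E (VI), F♯ (VII) — B is indeed III.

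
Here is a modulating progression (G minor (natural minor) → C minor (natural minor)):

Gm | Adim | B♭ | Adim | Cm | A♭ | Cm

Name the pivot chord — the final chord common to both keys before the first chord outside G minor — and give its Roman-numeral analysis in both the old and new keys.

Chords diatonic to G minor: Gm, Adim, B♭, Cm, Dm, E♭, F.
Reading the progression, the first chord not in that set is A♭, so the modulation leaves G minor there.
The chord immediately before A♭ is Cm, which is diatonic to both keys: iv in G minor and i in C minor.

Cm — iv in G minor, i in C minor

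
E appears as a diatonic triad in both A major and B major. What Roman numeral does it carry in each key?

The scale of A major is A B C# D E F# G#; E is degree 5, and the triad built there (E-G#-B) is major, so it is V.
The scale of B major is B C# D# E F# G# A#; E is degree 4, and the triad built there (E-G#-B) is major, so it is IV.

V in A major; IV in B major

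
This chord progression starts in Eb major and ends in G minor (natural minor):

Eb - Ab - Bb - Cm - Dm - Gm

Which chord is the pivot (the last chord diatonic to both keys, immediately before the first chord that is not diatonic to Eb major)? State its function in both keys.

Cm — vi in Eb major, iv in G minor

Chords diatonic to Eb major: Eb, Fm, Gm, Ab, Bb, Cm, Ddim.
Reading the progression, the first chord not in that set is Dm, so the modulation leaves Eb major there.
The chord immediately before Dm is Cm, which is diatonic to both keys: vi in Eb major and iv in G minor.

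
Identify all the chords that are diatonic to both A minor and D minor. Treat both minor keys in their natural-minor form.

Am, C, Dm, F

Triads in A minor (natural minor): Am (i), Bdim (ii°), C (III), Dm (iv), Em (v), F (VI), G (VII).
Triads in D minor (natural minor): Dm (i), Edim (ii°), F (III), Gm (iv), Am (v), Bb (VI), C (VII).
Shared triads with their functions: Am (i in A minor, v in D minor); C (III in A minor, VII in D minor); Dm (iv in A minor, i in D minor); F (VI in A minor, III in D minor).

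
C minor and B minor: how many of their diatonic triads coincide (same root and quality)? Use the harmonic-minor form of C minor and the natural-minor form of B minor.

1

Diatonic triads of C minor (harmonic minor): C minor (i), D diminished (ii°), E♭ augmented (III+), F minor (iv), G major (V), A♭ major (VI), B diminished (vii°).
Diatonic triads of B minor (natural minor): B minor (i), C♯ diminished (ii°), D major (III), E minor (iv), F♯ minor (v), G major (VI), A major (VII).
Matching root and quality in both lists: G major.
That gives 1 common triad.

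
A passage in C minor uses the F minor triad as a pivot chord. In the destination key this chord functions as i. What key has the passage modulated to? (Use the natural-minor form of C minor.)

F minor

The numeral i denotes a minor triad on scale degree 1. With F on degree 1, the tonic of the new key is F.
Degree 1 carries a minor triad in minor keys, so the destination is F minor.
Check: the diatonic triads of F minor (natural minor) are Fm (i), Gdim (ii°), Ab (III), Bbm (iv), Cm (v), Db (VI), Eb (VII) — F minor is indeed i.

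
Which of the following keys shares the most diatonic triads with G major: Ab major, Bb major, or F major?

F major

Triads of G major: G (I), Am (ii), Bm (iii), C (IV), D (V), Em (vi), F#dim (vii°).
Ab major shares 0: none.
Bb major shares 0: none.
F major shares 2: Am, C.
The most common triads (2) are shared with F major.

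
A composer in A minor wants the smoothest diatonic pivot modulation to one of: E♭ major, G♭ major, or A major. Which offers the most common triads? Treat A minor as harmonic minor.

Triads of A minor (harmonic minor): A minor (i), B diminished (ii°), C augmented (III+), D minor (iv), E major (V), F major (VI), G♯ diminished (vii°).
E♭ major shares 0: none.
G♭ major shares 0: none.
A major shares 2: E, G♯dim.
The most common triads (2) are shared with A major.

A major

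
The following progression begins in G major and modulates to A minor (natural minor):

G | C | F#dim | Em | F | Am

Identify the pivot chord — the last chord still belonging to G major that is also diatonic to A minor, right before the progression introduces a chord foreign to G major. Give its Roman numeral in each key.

Chords diatonic to G major: G, Am, Bm, C, D, Em, F#dim.
Reading the progression, the first chord not in that set is F, so the modulation leaves G major there.
The chord immediately before F is Em, which is diatonic to both keys: vi in G major and v in A minor.

Em — vi in G major, v in A minor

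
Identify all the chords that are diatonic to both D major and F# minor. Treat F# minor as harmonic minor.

Triads in D major: D (I), Em (ii), F#m (iii), G (IV), A (V), Bm (vi), C#dim (vii°).
Triads in F# minor (harmonic minor): F#m (i), G#dim (ii°), Aaug (III+), Bm (iv), C# (V), D (VI), E#dim (vii°).
Shared triads with their functions: D (I in D major, VI in F# minor); F#m (iii in D major, i in F# minor); Bm (vi in D major, iv in F# minor).

D, F#m, Bm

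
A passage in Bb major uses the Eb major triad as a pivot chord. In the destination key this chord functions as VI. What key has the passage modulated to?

The numeral VI denotes a major triad on scale degree 6. With Eb on degree 6, the tonic of the new key is G.
Degree 6 carries a major triad in minor keys, so the destination is G minor.
Check: the diatonic triads of G minor (natural minor) are Gm (i), Adim (ii°), Bb (III), Cm (iv), Dm (v), Eb (VI), F (VII) — Eb major is indeed VI.

G minor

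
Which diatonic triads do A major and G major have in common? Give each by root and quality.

Bm, D

Triads in A major: A (I), Bm (ii), C#m (iii), D (IV), E (V), F#m (vi), G#dim (vii°).
Triads in G major: G (I), Am (ii), Bm (iii), C (IV), D (V), Em (vi), F#dim (vii°).
Shared triads with their functions: Bm (ii in A major, iii in G major); D (IV in A major, V in G major).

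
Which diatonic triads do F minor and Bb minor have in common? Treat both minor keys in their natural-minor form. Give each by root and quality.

Triads in F minor (natural minor): Fm (i), Gdim (ii°), Ab (III), Bbm (iv), Cm (v), Db (VI), Eb (VII).
Triads in Bb minor (natural minor): Bbm (i), Cdim (ii°), Db (III), Ebm (iv), Fm (v), Gb (VI), Ab (VII).
Shared triads with their functions: Fm (i in F minor, v in Bb minor); Ab (III in F minor, VII in Bb minor); Bbm (iv in F minor, i in Bb minor); Db (VI in F minor, III in Bb minor).

Fm, Ab, Bbm, Db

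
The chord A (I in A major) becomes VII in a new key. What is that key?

The numeral VII denotes a major triad on scale degree 7. With A on degree 7, the tonic of the new key is B.
Degree 7 carries a major triad in natural-minor keys, so the destination is B minor.
Check: the diatonic triads of B minor (natural minor) are Bm (i), C#dim (ii°), D (III), Em (iv), F#m (v), G (VI), A (VII) — A is indeed VII.

B minor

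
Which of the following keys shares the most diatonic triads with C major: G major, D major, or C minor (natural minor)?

Triads of C major: C major (I), D minor (ii), E minor (iii), F major (IV), G major (V), A minor (vi), B diminished (vii°).
G major shares 4: C, Em, G, Am.
D major shares 2: Em, G.
C minor (natural minor) shares 0: none.
The most common triads (4) are shared with G major.

G major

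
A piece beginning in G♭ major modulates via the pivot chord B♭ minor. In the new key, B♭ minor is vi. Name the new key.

The numeral vi denotes a minor triad on scale degree 6. With B♭ on degree 6, the tonic of the new key is D♭.
Degree 6 carries a minor triad in major keys, so the destination is D♭ major.
Check: the diatonic triads of D♭ major are D♭ (I), E♭m (ii), Fm (iii), G♭ (IV), A♭ (V), B♭m (vi), Cdim (vii°) — B♭ minor is indeed vi.

D♭ major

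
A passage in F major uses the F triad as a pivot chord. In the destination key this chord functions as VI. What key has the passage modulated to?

The numeral VI denotes a major triad on scale degree 6. With F on degree 6, the tonic of the new key is A.
Degree 6 carries a major triad in minor keys, so the destination is A minor.
Check: the diatonic triads of A minor (natural minor) are Am (i), Bdim (ii°), C (III), Dm (iv), Em (v), F (VI), G (VII) — F is indeed VI.

A minor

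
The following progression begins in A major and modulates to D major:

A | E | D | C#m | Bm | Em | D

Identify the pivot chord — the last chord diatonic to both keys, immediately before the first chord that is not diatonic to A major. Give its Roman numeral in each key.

Chords diatonic to A major: A, Bm, C#m, D, E, F#m, G#dim.
Reading the progression, the first chord not in that set is Em, so the modulation leaves A major there.
The chord immediately before Em is Bm, which is diatonic to both keys: ii in A major and vi in D major.

Bm — ii in A major, vi in D major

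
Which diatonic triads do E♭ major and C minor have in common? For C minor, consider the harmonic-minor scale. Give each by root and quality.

Fm, A♭, Cm, Ddim

Triads in E♭ major: E♭ (I), Fm (ii), Gm (iii), A♭ (IV), B♭ (V), Cm (vi), Ddim (vii°).
Triads in C minor (harmonic minor): Cm (i), Ddim (ii°), E♭aug (III+), Fm (iv), G (V), A♭ (VI), Bdim (vii°).
Shared triads with their functions: Fm (ii in E♭ major, iv in C minor); A♭ (IV in E♭ major, VI in C minor); Cm (vi in E♭ major, i in C minor); Ddim (vii° in E♭ major, ii° in C minor).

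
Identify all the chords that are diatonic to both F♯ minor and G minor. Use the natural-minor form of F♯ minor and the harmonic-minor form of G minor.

Triads in F♯ minor (natural minor): F♯m (i), G♯dim (ii°), A (III), Bm (iv), C♯m (v), D (VI), E (VII).
Triads in G minor (harmonic minor): Gm (i), Adim (ii°), B♭aug (III+), Cm (iv), D (V), E♭ (VI), F♯dim (vii°).
Shared triads with their functions: D (VI in F♯ minor, V in G minor).

D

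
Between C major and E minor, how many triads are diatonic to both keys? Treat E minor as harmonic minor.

Diatonic triads of C major: C major (I), D minor (ii), E minor (iii), F major (IV), G major (V), A minor (vi), B diminished (vii°).
Diatonic triads of E minor (harmonic minor): E minor (i), F# diminished (ii°), G augmented (III+), A minor (iv), B major (V), C major (VI), D# diminished (vii°).
Matching root and quality in both lists: C major, E minor, A minor.
That gives 3 common triads.

3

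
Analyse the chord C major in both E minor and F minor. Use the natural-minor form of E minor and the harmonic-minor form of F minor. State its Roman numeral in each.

VI in E minor; V in F minor

The scale of E minor (natural minor) is E F# G A B C D; C is degree 6, and the triad built there (C-E-G) is major, so it is VI.
The scale of F minor (harmonic minor) is F G Ab Bb C Db E; C is degree 5, and the triad built there (C-E-G) is major, so it is V.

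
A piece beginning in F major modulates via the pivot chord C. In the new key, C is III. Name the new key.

A minor

The numeral III denotes a major triad on scale degree 3. With C on degree 3, the tonic of the new key is A.
Degree 3 carries a major triad in natural-minor keys, so the destination is A minor.
Check: the diatonic triads of A minor (natural minor) are Am (i), Bdim (ii°), C (III), Dm (iv), Em (v), F (VI), G (VII) — C is indeed III.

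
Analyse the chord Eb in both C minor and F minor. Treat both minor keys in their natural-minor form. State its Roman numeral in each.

The scale of C minor (natural minor) is C D Eb F G Ab Bb; Eb is degree 3, and the triad built there (Eb-G-Bb) is major, so it is III.
The scale of F minor (natural minor) is F G Ab Bb C Db Eb; Eb is degree 7, and the triad built there (Eb-G-Bb) is major, so it is VII.

III in C minor; VII in F minor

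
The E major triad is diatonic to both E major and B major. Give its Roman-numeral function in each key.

The scale of E major is E F# G# A B C# D#; E is degree 1, and the triad built there (E-G#-B) is major, so it is I.
The scale of B major is B C# D# E F# G# A#; E is degree 4, and the triad built there (E-G#-B) is major, so it is IV.

I in E major; IV in B major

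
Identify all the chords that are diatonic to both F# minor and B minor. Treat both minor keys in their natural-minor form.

F#m, A, Bm, D

Triads in F# minor (natural minor): F#m (i), G#dim (ii°), A (III), Bm (iv), C#m (v), D (VI), E (VII).
Triads in B minor (natural minor): Bm (i), C#dim (ii°), D (III), Em (iv), F#m (v), G (VI), A (VII).
Shared triads with their functions: F#m (i in F# minor, v in B minor); A (III in F# minor, VII in B minor); Bm (iv in F# minor, i in B minor); D (VI in F# minor, III in B minor).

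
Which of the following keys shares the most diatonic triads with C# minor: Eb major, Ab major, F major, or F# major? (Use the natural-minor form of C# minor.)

F# major

Triads of C# minor (natural minor): C# minor (i), D# diminished (ii°), E major (III), F# minor (iv), G# minor (v), A major (VI), B major (VII).
Eb major shares 0: none.
Ab major shares 0: none.
F major shares 0: none.
F# major shares 2: G#m, B.
The most common triads (2) are shared with F# major.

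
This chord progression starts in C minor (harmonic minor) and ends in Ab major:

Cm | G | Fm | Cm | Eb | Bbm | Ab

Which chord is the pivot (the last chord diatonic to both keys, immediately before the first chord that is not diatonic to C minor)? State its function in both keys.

Cm — i in C minor, iii in Ab major

Chords diatonic to C minor: Cm, Ddim, Ebaug, Fm, G, Ab, Bdim.
Reading the progression, the first chord not in that set is Eb, so the modulation leaves C minor there.
The chord immediately before Eb is Cm, which is diatonic to both keys: i in C minor and iii in Ab major.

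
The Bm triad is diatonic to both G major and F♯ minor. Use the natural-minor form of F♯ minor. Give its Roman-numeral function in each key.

iii in G major; iv in F♯ minor

The scale of G major is G A B C D E F♯; B is degree 3, and the triad built there (B-D-F♯) is minor, so it is iii.
The scale of F♯ minor (natural minor) is F♯ G♯ A B C♯ D E; B is degree 4, and the triad built there (B-D-F♯) is minor, so it is iv.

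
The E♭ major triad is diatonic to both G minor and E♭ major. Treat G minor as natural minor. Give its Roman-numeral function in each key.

VI in G minor; I in E♭ major

The scale of G minor (natural minor) is G A B♭ C D E♭ F; E♭ is degree 6, and the triad built there (E♭-G-B♭) is major, so it is VI.
The scale of E♭ major is E♭ F G A♭ B♭ C D; E♭ is degree 1, and the triad built there (E♭-G-B♭) is major, so it is I.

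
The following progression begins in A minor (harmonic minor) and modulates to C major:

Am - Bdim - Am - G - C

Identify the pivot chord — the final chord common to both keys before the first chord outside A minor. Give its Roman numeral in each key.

Chords diatonic to A minor: Am, Bdim, Caug, Dm, E, F, G#dim.
Reading the progression, the first chord not in that set is G, so the modulation leaves A minor there.
The chord immediately before G is Am, which is diatonic to both keys: i in A minor and vi in C major.

Am — i in A minor, vi in C major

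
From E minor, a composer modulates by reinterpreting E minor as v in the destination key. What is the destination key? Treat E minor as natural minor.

The numeral v denotes a minor triad on scale degree 5. With E on degree 5, the tonic of the new key is A.
Degree 5 carries a minor triad in natural-minor keys, so the destination is A minor.
Check: the diatonic triads of A minor (natural minor) are Am (i), Bdim (ii°), C (III), Dm (iv), Em (v), F (VI), G (VII) — E minor is indeed v.

A minor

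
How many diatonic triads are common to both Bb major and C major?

2

Diatonic triads of Bb major: Bb (I), Cm (ii), Dm (iii), Eb (IV), F (V), Gm (vi), Adim (vii°).
Diatonic triads of C major: C (I), Dm (ii), Em (iii), F (IV), G (V), Am (vi), Bdim (vii°).
Matching root and quality in both lists: Dm, F.
That gives 2 common triads.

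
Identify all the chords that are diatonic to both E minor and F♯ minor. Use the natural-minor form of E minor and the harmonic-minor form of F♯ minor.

Bm, D

Triads in E minor (natural minor): Em (i), F♯dim (ii°), G (III), Am (iv), Bm (v), C (VI), D (VII).
Triads in F♯ minor (harmonic minor): F♯m (i), G♯dim (ii°), Aaug (III+), Bm (iv), C♯ (V), D (VI), E♯dim (vii°).
Shared triads with their functions: Bm (v in E minor, iv in F♯ minor); D (VII in E minor, VI in F♯ minor).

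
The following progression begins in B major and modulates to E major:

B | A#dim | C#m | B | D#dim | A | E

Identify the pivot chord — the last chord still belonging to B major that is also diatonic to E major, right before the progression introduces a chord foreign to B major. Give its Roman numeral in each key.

B — I in B major, V in E major

Chords diatonic to B major: B, C#m, D#m, E, F#, G#m, A#dim.
Reading the progression, the first chord not in that set is D#dim, so the modulation leaves B major there.
The chord immediately before D#dim is B, which is diatonic to both keys: I in B major and V in E major.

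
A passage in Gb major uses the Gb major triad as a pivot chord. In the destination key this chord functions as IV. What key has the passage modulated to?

Db major

The numeral IV denotes a major triad on scale degree 4. With Gb on degree 4, the tonic of the new key is Db.
Degree 4 carries a major triad in major keys, so the destination is Db major.
Check: the diatonic triads of Db major are Db (I), Ebm (ii), Fm (iii), Gb (IV), Ab (V), Bbm (vi), Cdim (vii°) — Gb major is indeed IV.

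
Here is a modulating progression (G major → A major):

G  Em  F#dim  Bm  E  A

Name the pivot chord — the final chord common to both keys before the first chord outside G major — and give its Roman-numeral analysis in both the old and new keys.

Bm — iii in G major, ii in A major

Chords diatonic to G major: G, Am, Bm, C, D, Em, F#dim.
Reading the progression, the first chord not in that set is E, so the modulation leaves G major there.
The chord immediately before E is Bm, which is diatonic to both keys: iii in G major and ii in A major.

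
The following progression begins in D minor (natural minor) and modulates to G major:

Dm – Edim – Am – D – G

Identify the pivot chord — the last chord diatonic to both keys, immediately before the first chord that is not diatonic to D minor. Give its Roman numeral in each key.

Chords diatonic to D minor: Dm, Edim, F, Gm, Am, Bb, C.
Reading the progression, the first chord not in that set is D, so the modulation leaves D minor there.
The chord immediately before D is Am, which is diatonic to both keys: v in D minor and ii in G major.

Am — v in D minor, ii in G major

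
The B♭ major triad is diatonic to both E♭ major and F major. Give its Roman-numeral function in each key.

V in E♭ major; IV in F major

The scale of E♭ major is E♭ F G A♭ B♭ C D; B♭ is degree 5, and the triad built there (B♭-D-F) is major, so it is V.
The scale of F major is F G A B♭ C D E; B♭ is degree 4, and the triad built there (B♭-D-F) is major, so it is IV.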